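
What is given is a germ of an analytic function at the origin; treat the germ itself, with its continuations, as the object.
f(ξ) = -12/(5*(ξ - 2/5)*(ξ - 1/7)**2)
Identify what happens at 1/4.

Denominator factors: ξ - 2/5 = -3/20 at ξ = 1/4; ξ - 1/7 = 3/28 at ξ = 1/4 — none vanishes.
So the germ continues analytically to 1/4.

The point is a regular point.


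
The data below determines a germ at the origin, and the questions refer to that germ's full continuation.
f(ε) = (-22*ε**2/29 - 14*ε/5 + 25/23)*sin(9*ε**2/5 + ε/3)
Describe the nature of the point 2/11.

There is no denominator, hence no pole anywhere.
The factor sin(9*ε**2/5 + ε/3) is entire.
So the germ continues analytically to 2/11.

The point is a regular point.


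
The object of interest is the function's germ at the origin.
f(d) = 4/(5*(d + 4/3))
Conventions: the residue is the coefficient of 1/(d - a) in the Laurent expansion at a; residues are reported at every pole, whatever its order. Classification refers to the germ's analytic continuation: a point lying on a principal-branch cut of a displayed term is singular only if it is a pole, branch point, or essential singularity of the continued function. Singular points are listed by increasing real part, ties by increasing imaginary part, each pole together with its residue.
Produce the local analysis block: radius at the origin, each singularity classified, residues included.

Radius of convergence at 0: 4/3.
At -4/3: a pole of order 1; residue 4/5.

Denominator factor (d + 4/3): pole of order 1 at -4/3, modulus 4/3.
The radius of convergence is the smallest modulus among the singular points: 4/3.
At the order-1 pole -4/3 set g(d) = (d - (-4/3))*f(d) = 4/5.
Simple pole: residue = g(a) at a = -4/3, which is 4/5.


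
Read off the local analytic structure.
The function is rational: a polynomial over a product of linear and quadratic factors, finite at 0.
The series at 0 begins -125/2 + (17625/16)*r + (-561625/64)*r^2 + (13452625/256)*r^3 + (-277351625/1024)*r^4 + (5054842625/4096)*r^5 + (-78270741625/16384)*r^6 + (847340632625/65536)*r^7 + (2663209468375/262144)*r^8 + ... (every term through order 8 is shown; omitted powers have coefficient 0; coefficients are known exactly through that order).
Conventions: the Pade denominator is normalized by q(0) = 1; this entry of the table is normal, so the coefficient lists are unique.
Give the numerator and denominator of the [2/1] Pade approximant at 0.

The Pade approximant has numerator coefficients [-125/2, 52283875/71888, -78320125/35944]; denominator coefficients [1, 107621/17972].

Taylor coefficients needed (read off): a_0 = -125/2, a_1 = 17625/16, a_2 = -561625/64, a_3 = 13452625/256.
Write the denominator as Q(r) = 1 + q1*r. Requiring Q*f - P = O(r^4) with deg P <= 2 kills the coefficients of r^3..r^3 in Q*f:
  r^3: a_3 + q1*a_2 = 0, i.e. 13452625/256 + (-561625/64)*q1 = 0.
Solving this linear system: q1 = 107621/17972.
The numerator is Q*f truncated at degree 2: P0 = a_0 = -125/2; P1 = a_1 + q1*a_0 = 52283875/71888; P2 = a_2 + q1*a_1 = -78320125/35944.


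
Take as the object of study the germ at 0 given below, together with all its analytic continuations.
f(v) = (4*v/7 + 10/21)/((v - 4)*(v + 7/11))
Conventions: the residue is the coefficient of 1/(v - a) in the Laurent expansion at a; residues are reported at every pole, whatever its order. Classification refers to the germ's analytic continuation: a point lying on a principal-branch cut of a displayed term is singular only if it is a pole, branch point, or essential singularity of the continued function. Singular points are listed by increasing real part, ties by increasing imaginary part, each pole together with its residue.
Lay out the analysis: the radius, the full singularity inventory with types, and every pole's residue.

Radius of convergence at 0: 7/11.
At -7/11: a pole of order 1; residue -26/1071.
At 4: a pole of order 1; residue 638/1071.

Denominator factor (v + 7/11): pole of order 1 at -7/11, modulus 7/11.
Denominator factor (v - 4): pole of order 1 at 4, modulus 4.
The radius of convergence is the smallest modulus among the singular points: 7/11.
At the order-1 pole -7/11 set g(v) = (v - (-7/11))*f(v) = (4*v/7 + 10/21)/(v - 4).
Simple pole: residue = g(a) at a = -7/11, which is -26/1071.
At the order-1 pole 4 set g(v) = (v - (4))*f(v) = (4*v/7 + 10/21)/(v + 7/11).
Simple pole: residue = g(a) at a = 4, which is 638/1071.
List the singular points by increasing real part (a conjugate pair: the negative imaginary part first).


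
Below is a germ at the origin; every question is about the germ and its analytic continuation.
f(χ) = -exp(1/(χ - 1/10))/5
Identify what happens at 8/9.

There is no denominator, hence no pole anywhere.
The essential point of exp(1/(χ - (1/10))) is 1/10, not 8/9.
So the germ continues analytically to 8/9.

The point is a regular point.


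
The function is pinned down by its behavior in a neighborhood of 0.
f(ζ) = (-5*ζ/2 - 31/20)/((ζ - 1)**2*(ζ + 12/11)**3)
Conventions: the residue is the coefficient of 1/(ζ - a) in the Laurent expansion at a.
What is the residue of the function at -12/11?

At the order-3 pole -12/11 set g(ζ) = (ζ - (-12/11))^3*f(ζ) = (-5*ζ/2 - 31/20)/(ζ - 1)**2.
Order-3 pole: residue = g''(a)/2; g''(-12/11) = -2027113/2798410, so the residue is -2027113/5596820.

The residue is -2027113/5596820.


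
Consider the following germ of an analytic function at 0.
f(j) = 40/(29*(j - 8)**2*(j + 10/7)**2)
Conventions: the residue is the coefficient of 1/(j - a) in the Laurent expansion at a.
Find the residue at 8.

The residue is -3430/1042173.

At the order-2 pole 8 set g(j) = (j - (8))^2*f(j) = 40/(29*(j + 10/7)**2).
Order-2 pole: residue = g'(a); g'(8) = -3430/1042173, so the residue is -3430/1042173.


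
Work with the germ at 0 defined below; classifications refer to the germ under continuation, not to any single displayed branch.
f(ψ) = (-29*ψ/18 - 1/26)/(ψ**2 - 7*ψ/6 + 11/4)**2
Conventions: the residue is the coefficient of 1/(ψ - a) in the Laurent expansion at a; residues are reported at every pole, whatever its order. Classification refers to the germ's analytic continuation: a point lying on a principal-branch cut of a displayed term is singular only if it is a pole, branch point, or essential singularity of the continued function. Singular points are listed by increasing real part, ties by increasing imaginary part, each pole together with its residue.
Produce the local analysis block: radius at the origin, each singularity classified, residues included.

Radius of convergence at 0: (1/2)*sqrt(11).
At (7/12) - ((1/12)*sqrt(347))*i: a pole of order 2; residue -((5494/1565317)*sqrt(347))*i.
At (7/12) + ((1/12)*sqrt(347))*i: a pole of order 2; residue ((5494/1565317)*sqrt(347))*i.

Denominator factor (ψ**2 - 7*ψ/6 + 11/4)^2: discriminant -347/36, complex-conjugate roots (7/12) + ((1/12)*sqrt(347))*i and (7/12) - ((1/12)*sqrt(347))*i; poles of order 2, moduli (1/2)*sqrt(11) and (1/2)*sqrt(11).
The radius of convergence is the smallest modulus among the singular points: (1/2)*sqrt(11).
The factor ψ**2 - 7*ψ/6 + 11/4 splits as (ψ - a)(ψ - a') with a = (7/12) - ((1/12)*sqrt(347))*i, a' = (7/12) + ((1/12)*sqrt(347))*i. At the order-2 pole a set g(ψ) = (ψ - a)^2*f(ψ) = [-29*ψ/18 - 1/26] / (ψ - a')^2.
Order-2 pole: residue = g'(a); g'((7/12) - ((1/12)*sqrt(347))*i) = -((5494/1565317)*sqrt(347))*i, so the residue is -((5494/1565317)*sqrt(347))*i.
The factor ψ**2 - 7*ψ/6 + 11/4 splits as (ψ - a)(ψ - a') with a = (7/12) + ((1/12)*sqrt(347))*i, a' = (7/12) - ((1/12)*sqrt(347))*i. At the order-2 pole a set g(ψ) = (ψ - a)^2*f(ψ) = [-29*ψ/18 - 1/26] / (ψ - a')^2.
Order-2 pole: residue = g'(a); g'((7/12) + ((1/12)*sqrt(347))*i) = ((5494/1565317)*sqrt(347))*i, so the residue is ((5494/1565317)*sqrt(347))*i.
List the singular points by increasing real part (a conjugate pair: the negative imaginary part first).


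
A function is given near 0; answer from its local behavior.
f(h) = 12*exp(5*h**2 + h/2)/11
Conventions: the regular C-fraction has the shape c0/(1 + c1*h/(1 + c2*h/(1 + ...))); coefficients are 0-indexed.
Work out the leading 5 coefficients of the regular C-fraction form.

The regular C-fraction coefficients are [12/11, -1/2, -39/4, 4801/468, -590281/2246868].

Taylor coefficients (expand at 0): a_0 = 12/11, a_1 = 6/11, a_2 = 123/22, a_3 = 11/4, a_4 = 5041/352.
c0 = a_0 = 12/11. Peel one level at a time: if S = 1 + c*h/S' with S'(0) = 1, then c is the h-coefficient of S and S' = c*h/(S - 1).
S_1 = c0/f = 1 + (-1/2)*h + (-39/8)*h^2 + ...; c1 = -1/2.
S_2 = c1*h/(S_1 - 1) = 1 + (-39/4)*h + (4801/48)*h^2 + ...; c2 = -39/4.
S_3 = c2*h/(S_2 - 1) = 1 + (4801/468)*h + (590281/219024)*h^2 + ...; c3 = 4801/468.
S_4 = c3*h/(S_3 - 1) = 1 + (-590281/2246868)*h + ...; c4 = -590281/2246868.


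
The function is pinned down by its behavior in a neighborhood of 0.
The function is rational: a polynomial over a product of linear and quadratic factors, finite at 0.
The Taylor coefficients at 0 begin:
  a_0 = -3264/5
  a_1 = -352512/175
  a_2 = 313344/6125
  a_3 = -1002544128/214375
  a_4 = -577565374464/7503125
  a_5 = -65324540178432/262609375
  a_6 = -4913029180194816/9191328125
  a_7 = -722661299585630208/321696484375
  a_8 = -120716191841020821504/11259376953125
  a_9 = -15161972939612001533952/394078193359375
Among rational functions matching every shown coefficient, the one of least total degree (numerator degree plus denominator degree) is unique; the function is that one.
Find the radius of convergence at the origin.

The radius of convergence is -9/14 + (1/21)*sqrt(366).

No rational of total degree below 8 reproduces all 10 coefficients; solving the [0/8] Pade equations on them gives f(k) = 17/(4*(k**2 + 1/4)**3*(k**2 + 9*k/7 - 5/12)), whose expansion matches every shown term.
Denominator factor (k**2 + 1/4)^3: discriminant -1, complex-conjugate roots (1/2)*i and -(1/2)*i; poles of order 3, moduli 1/2 and 1/2.
Denominator factor (k**2 + 9*k/7 - 5/12): discriminant 488/147, real irrational roots -9/14 + (1/21)*sqrt(366) and -9/14 - (1/21)*sqrt(366); poles of order 1, moduli -9/14 + (1/21)*sqrt(366) and 9/14 + (1/21)*sqrt(366).
The radius of convergence is the smallest modulus among the singular points: -9/14 + (1/21)*sqrt(366).


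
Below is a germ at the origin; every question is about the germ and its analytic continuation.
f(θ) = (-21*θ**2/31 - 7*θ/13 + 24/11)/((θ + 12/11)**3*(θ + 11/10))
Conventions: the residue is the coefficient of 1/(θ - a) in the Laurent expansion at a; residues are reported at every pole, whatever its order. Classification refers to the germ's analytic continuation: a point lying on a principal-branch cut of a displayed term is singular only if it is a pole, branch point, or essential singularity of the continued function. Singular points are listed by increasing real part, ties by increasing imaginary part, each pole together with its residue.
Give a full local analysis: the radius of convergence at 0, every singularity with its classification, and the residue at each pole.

Radius of convergence at 0: 12/11.
At -11/10: a pole of order 1; residue -1048352470/403.
At -12/11: a pole of order 3; residue 1048352470/403.

Denominator factor (θ + 12/11)^3: pole of order 3 at -12/11, modulus 12/11.
Denominator factor (θ + 11/10): pole of order 1 at -11/10, modulus 11/10.
The radius of convergence is the smallest modulus among the singular points: 12/11.
At the order-1 pole -11/10 set g(θ) = (θ - (-11/10))*f(θ) = (-21*θ**2/31 - 7*θ/13 + 24/11)/(θ + 12/11)**3.
Simple pole: residue = g(a) at a = -11/10, which is -1048352470/403.
At the order-3 pole -12/11 set g(θ) = (θ - (-12/11))^3*f(θ) = (-21*θ**2/31 - 7*θ/13 + 24/11)/(θ + 11/10).
Order-3 pole: residue = g''(a)/2; g''(-12/11) = 2096704940/403, so the residue is 1048352470/403.
List the singular points by increasing real part (a conjugate pair: the negative imaginary part first).


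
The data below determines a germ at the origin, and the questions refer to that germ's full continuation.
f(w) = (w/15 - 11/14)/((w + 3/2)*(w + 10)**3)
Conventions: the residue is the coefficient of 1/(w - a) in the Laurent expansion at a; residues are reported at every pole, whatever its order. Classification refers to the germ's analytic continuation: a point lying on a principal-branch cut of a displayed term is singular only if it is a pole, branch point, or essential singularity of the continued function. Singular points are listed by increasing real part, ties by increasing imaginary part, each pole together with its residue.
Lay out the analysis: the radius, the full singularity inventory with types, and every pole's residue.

Radius of convergence at 0: 3/2.
At -10: a pole of order 3; residue 248/171955.
At -3/2: a pole of order 1; residue -248/171955.

Denominator factor (w + 3/2): pole of order 1 at -3/2, modulus 3/2.
Denominator factor (w + 10)^3: pole of order 3 at -10, modulus 10.
The radius of convergence is the smallest modulus among the singular points: 3/2.
At the order-3 pole -10 set g(w) = (w - (-10))^3*f(w) = (w/15 - 11/14)/(w + 3/2).
Order-3 pole: residue = g''(a)/2; g''(-10) = 496/171955, so the residue is 248/171955.
At the order-1 pole -3/2 set g(w) = (w - (-3/2))*f(w) = (w/15 - 11/14)/(w + 10)**3.
Simple pole: residue = g(a) at a = -3/2, which is -248/171955.
List the singular points by increasing real part (a conjugate pair: the negative imaginary part first).


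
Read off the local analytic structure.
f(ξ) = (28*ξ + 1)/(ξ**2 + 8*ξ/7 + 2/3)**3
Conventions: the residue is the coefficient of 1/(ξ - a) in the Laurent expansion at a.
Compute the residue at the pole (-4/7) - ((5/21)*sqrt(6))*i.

The factor ξ**2 + 8*ξ/7 + 2/3 splits as (ξ - a)(ξ - a') with a = (-4/7) - ((5/21)*sqrt(6))*i, a' = (-4/7) + ((5/21)*sqrt(6))*i. At the order-3 pole a set g(ξ) = (ξ - a)^3*f(ξ) = [28*ξ + 1] / (ξ - a')^3.
Order-3 pole: residue = g''(a)/2; g''((-4/7) - ((5/21)*sqrt(6))*i) = -((1361367/40000)*sqrt(6))*i, so the residue is -((1361367/80000)*sqrt(6))*i.

The residue is -((1361367/80000)*sqrt(6))*i.


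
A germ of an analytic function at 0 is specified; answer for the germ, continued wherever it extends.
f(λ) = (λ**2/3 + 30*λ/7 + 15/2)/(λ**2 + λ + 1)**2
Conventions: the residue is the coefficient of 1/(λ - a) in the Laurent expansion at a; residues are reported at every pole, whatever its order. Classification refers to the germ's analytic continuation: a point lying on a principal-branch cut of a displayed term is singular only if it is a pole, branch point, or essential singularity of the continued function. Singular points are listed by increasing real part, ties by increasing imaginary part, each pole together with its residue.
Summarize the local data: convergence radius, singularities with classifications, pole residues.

Radius of convergence at 0: 1.
At (-1/2) - ((1/2)*sqrt(3))*i: a pole of order 2; residue ((239/189)*sqrt(3))*i.
At (-1/2) + ((1/2)*sqrt(3))*i: a pole of order 2; residue -((239/189)*sqrt(3))*i.

Denominator factor (λ**2 + λ + 1)^2: discriminant -3, complex-conjugate roots (-1/2) + ((1/2)*sqrt(3))*i and (-1/2) - ((1/2)*sqrt(3))*i; poles of order 2, moduli 1 and 1.
The radius of convergence is the smallest modulus among the singular points: 1.
The factor λ**2 + λ + 1 splits as (λ - a)(λ - a') with a = (-1/2) - ((1/2)*sqrt(3))*i, a' = (-1/2) + ((1/2)*sqrt(3))*i. At the order-2 pole a set g(λ) = (λ - a)^2*f(λ) = [λ**2/3 + 30*λ/7 + 15/2] / (λ - a')^2.
Order-2 pole: residue = g'(a); g'((-1/2) - ((1/2)*sqrt(3))*i) = ((239/189)*sqrt(3))*i, so the residue is ((239/189)*sqrt(3))*i.
The factor λ**2 + λ + 1 splits as (λ - a)(λ - a') with a = (-1/2) + ((1/2)*sqrt(3))*i, a' = (-1/2) - ((1/2)*sqrt(3))*i. At the order-2 pole a set g(λ) = (λ - a)^2*f(λ) = [λ**2/3 + 30*λ/7 + 15/2] / (λ - a')^2.
Order-2 pole: residue = g'(a); g'((-1/2) + ((1/2)*sqrt(3))*i) = -((239/189)*sqrt(3))*i, so the residue is -((239/189)*sqrt(3))*i.
List the singular points by increasing real part (a conjugate pair: the negative imaginary part first).


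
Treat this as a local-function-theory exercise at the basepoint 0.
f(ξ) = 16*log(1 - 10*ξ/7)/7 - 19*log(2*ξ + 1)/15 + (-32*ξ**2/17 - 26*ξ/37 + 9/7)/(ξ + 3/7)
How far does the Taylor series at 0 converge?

The radius of convergence is 3/7.

Denominator factor (ξ + 3/7): pole of order 1 at -3/7, modulus 3/7.
Branch term (-19/15)*log(1 - ξ/(-1/2)): its argument vanishes at ξ = -1/2, a logarithmic branch point, modulus 1/2.
Branch term (16/7)*log(1 - ξ/(7/10)): its argument vanishes at ξ = 7/10, a logarithmic branch point, modulus 7/10.
The radius of convergence is the smallest modulus among the singular points: 3/7.


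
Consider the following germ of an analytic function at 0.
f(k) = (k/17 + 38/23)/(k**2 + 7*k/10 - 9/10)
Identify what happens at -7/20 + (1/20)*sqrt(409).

The point is a pole of order 1.

The denominator factor k**2 + 7*k/10 - 9/10 vanishes at -7/20 + (1/20)*sqrt(409) and appears to the power 1; the numerator there equals 12759/7820 + (1/340)*sqrt(409), nonzero, and no other factor vanishes.
Hence a pole whose order is the multiplicity, 1.


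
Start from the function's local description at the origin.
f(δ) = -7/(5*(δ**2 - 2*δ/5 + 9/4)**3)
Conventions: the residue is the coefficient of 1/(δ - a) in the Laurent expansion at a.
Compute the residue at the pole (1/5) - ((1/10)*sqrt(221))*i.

The factor δ**2 - 2*δ/5 + 9/4 splits as (δ - a)(δ - a') with a = (1/5) - ((1/10)*sqrt(221))*i, a' = (1/5) + ((1/10)*sqrt(221))*i. At the order-3 pole a set g(δ) = (δ - a)^3*f(δ) = [-7/5] / (δ - a')^3.
Order-3 pole: residue = g''(a)/2; g''((1/5) - ((1/10)*sqrt(221))*i) = -((52500/10793861)*sqrt(221))*i, so the residue is -((26250/10793861)*sqrt(221))*i.

The residue is -((26250/10793861)*sqrt(221))*i.


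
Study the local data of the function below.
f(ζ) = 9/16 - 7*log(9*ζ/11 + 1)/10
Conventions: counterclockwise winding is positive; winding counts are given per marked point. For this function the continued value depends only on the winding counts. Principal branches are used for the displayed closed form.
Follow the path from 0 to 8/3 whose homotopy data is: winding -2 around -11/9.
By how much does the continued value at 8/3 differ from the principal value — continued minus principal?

The rational part is single-valued and drops out of the difference; each branch term changes only by its own monodromy.
(-7/10)*log(1 - ζ/(-11/9)): each positive loop around -11/9 adds 2*pi*i to the log, so winding -2 contributes (-7/10)*(-2)*2*pi*i = (14/5)*pi*i.
Summing the contributions at ζ = 8/3 gives (14/5)*pi*i.

Continued minus principal equals (14/5)*pi*i.


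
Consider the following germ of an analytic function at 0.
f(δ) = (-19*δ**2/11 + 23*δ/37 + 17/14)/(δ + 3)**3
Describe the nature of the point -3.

The denominator factor δ + 3 vanishes at -3 and appears to the power 3; the numerator there equals -92285/5698, nonzero, and no other factor vanishes.
Hence a pole whose order is the multiplicity, 3.

The point is a pole of order 3.


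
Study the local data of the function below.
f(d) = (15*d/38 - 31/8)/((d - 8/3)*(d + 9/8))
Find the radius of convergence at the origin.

The radius of convergence is 9/8.

Denominator factor (d + 9/8): pole of order 1 at -9/8, modulus 9/8.
Denominator factor (d - 8/3): pole of order 1 at 8/3, modulus 8/3.
The radius of convergence is the smallest modulus among the singular points: 9/8.


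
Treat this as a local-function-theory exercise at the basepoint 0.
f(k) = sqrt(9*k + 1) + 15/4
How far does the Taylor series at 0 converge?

Branch term (1)*sqrt(1 - k/(-1/9)): its argument vanishes at k = -1/9, a square-root branch point, modulus 1/9.
The radius of convergence is the smallest modulus among the singular points: 1/9.

The radius of convergence is 1/9.


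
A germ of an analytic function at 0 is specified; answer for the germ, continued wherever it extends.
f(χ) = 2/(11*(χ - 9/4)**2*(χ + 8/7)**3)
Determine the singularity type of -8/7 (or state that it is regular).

The denominator factor χ + 8/7 vanishes at -8/7 and appears to the power 3; the numerator there equals 2/11, nonzero, and no other factor vanishes.
Hence a pole whose order is the multiplicity, 3.

The point is a pole of order 3.


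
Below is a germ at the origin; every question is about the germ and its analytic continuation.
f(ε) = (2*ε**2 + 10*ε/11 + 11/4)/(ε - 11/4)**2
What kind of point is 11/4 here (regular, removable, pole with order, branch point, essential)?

The point is a pole of order 2.

The denominator factor ε - 11/4 vanishes at 11/4 and appears to the power 2; the numerator there equals 163/8, nonzero, and no other factor vanishes.
Hence a pole whose order is the multiplicity, 2.


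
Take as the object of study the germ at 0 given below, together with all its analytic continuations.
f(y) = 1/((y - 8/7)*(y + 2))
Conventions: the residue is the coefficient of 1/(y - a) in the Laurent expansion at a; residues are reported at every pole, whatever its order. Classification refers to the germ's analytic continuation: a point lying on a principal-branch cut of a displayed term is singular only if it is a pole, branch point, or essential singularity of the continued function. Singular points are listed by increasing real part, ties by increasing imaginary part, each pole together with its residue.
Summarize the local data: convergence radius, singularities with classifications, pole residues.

Radius of convergence at 0: 8/7.
At -2: a pole of order 1; residue -7/22.
At 8/7: a pole of order 1; residue 7/22.

Denominator factor (y - 8/7): pole of order 1 at 8/7, modulus 8/7.
Denominator factor (y + 2): pole of order 1 at -2, modulus 2.
The radius of convergence is the smallest modulus among the singular points: 8/7.
At the order-1 pole -2 set g(y) = (y - (-2))*f(y) = 1/(y - 8/7).
Simple pole: residue = g(a) at a = -2, which is -7/22.
At the order-1 pole 8/7 set g(y) = (y - (8/7))*f(y) = 1/(y + 2).
Simple pole: residue = g(a) at a = 8/7, which is 7/22.
List the singular points by increasing real part (a conjugate pair: the negative imaginary part first).


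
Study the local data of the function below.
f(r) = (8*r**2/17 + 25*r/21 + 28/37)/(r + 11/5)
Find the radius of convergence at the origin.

Denominator factor (r + 11/5): pole of order 1 at -11/5, modulus 11/5.
The radius of convergence is the smallest modulus among the singular points: 11/5.

The radius of convergence is 11/5.


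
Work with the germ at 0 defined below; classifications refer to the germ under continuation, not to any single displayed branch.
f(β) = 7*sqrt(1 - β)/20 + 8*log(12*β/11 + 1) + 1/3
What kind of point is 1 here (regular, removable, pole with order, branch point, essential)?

The term (7/20)*sqrt(1 - β/(1)) has argument 1 - 1/(1) = 0 at 1: a square-root (algebraic, two-sheeted) branch point; the remaining terms are analytic or single-valued there.

The point is an algebraic (square-root) branch point.


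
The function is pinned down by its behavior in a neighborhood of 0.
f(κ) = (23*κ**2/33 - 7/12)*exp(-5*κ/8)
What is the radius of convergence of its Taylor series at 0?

The radius of convergence is infinite.

The factor exp(-5*κ/8) is entire and contributes no finite singular point.
The polynomial part has no poles.
No finite singular points: the Taylor series at 0 converges everywhere.


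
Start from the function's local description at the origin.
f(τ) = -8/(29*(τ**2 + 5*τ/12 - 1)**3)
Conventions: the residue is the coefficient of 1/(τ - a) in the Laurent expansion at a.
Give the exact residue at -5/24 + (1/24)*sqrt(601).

The factor τ**2 + 5*τ/12 - 1 splits as (τ - a)(τ - a') with a = -5/24 + (1/24)*sqrt(601), a' = -5/24 - (1/24)*sqrt(601). At the order-3 pole a set g(τ) = (τ - a)^3*f(τ) = [-8/29] / (τ - a')^3.
Order-3 pole: residue = g''(a)/2; g''(-5/24 + (1/24)*sqrt(601)) = -(23887872/6295372229)*sqrt(601), so the residue is -(11943936/6295372229)*sqrt(601).

The residue is -(11943936/6295372229)*sqrt(601).


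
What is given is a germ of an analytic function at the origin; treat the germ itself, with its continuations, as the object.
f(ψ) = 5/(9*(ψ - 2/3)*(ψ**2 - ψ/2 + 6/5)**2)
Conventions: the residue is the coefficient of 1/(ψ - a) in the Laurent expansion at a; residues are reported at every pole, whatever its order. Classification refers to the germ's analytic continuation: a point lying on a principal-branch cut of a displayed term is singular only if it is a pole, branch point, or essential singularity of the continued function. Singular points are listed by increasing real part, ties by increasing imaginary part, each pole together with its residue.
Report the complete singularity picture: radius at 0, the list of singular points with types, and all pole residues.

Radius of convergence at 0: 2/3.
At (1/4) - ((1/20)*sqrt(455))*i: a pole of order 2; residue (-1125/6962) - ((806875/172956966)*sqrt(455))*i.
At (1/4) + ((1/20)*sqrt(455))*i: a pole of order 2; residue (-1125/6962) + ((806875/172956966)*sqrt(455))*i.
At 2/3: a pole of order 1; residue 1125/3481.


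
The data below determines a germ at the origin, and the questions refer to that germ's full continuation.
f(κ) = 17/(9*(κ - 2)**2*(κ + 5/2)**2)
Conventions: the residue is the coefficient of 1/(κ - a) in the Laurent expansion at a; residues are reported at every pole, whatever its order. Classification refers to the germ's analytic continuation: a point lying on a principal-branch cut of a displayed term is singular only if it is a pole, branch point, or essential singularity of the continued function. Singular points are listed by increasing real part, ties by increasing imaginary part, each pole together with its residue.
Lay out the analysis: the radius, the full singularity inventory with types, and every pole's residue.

Radius of convergence at 0: 2.
At -5/2: a pole of order 2; residue 272/6561.
At 2: a pole of order 2; residue -272/6561.

Denominator factor (κ - 2)^2: pole of order 2 at 2, modulus 2.
Denominator factor (κ + 5/2)^2: pole of order 2 at -5/2, modulus 5/2.
The radius of convergence is the smallest modulus among the singular points: 2.
At the order-2 pole -5/2 set g(κ) = (κ - (-5/2))^2*f(κ) = 17/(9*(κ - 2)**2).
Order-2 pole: residue = g'(a); g'(-5/2) = 272/6561, so the residue is 272/6561.
At the order-2 pole 2 set g(κ) = (κ - (2))^2*f(κ) = 17/(9*(κ + 5/2)**2).
Order-2 pole: residue = g'(a); g'(2) = -272/6561, so the residue is -272/6561.
List the singular points by increasing real part (a conjugate pair: the negative imaginary part first).


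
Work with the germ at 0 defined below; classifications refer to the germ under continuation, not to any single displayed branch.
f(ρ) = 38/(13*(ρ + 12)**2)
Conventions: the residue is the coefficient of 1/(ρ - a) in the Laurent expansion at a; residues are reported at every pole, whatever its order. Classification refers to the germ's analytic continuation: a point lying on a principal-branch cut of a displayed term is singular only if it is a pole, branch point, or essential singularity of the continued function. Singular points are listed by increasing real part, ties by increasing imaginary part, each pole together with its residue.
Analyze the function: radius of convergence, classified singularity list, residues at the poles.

Radius of convergence at 0: 12.
At -12: a pole of order 2; residue 0.

Denominator factor (ρ + 12)^2: pole of order 2 at -12, modulus 12.
The radius of convergence is the smallest modulus among the singular points: 12.
At the order-2 pole -12 set g(ρ) = (ρ - (-12))^2*f(ρ) = 38/13.
Order-2 pole: residue = g'(a); g'(-12) = 0, so the residue is 0.


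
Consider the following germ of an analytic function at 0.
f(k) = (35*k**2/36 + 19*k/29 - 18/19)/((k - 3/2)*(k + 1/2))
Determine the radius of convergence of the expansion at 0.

Denominator factor (k - 3/2): pole of order 1 at 3/2, modulus 3/2.
Denominator factor (k + 1/2): pole of order 1 at -1/2, modulus 1/2.
The radius of convergence is the smallest modulus among the singular points: 1/2.

The radius of convergence is 1/2.


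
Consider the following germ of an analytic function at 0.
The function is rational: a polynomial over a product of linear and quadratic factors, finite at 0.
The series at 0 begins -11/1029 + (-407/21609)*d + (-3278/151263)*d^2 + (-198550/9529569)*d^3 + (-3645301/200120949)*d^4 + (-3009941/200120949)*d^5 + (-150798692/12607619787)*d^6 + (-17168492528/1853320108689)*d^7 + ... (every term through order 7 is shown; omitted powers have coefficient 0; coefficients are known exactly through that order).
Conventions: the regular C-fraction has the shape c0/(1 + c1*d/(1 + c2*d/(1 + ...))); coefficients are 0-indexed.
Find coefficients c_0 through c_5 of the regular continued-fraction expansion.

Taylor coefficients (read off): a_0 = -11/1029, a_1 = -407/21609, a_2 = -3278/151263, a_3 = -198550/9529569, a_4 = -3645301/200120949, a_5 = -3009941/200120949.
c0 = a_0 = -11/1029. Peel one level at a time: if S = 1 + c*d/S' with S'(0) = 1, then c is the d-coefficient of S and S' = c*d/(S - 1).
S_1 = c0/f = 1 + (-37/21)*d + (475/441)*d^2 + ...; c1 = -37/21.
S_2 = c1*d/(S_1 - 1) = 1 + (475/777)*d + (131386/603729)*d^2 + ...; c2 = 475/777.
S_3 = c2*d/(S_2 - 1) = 1 + (-131386/369075)*d + (401601/11055625)*d^2 + ...; c3 = -131386/369075.
S_4 = c3*d/(S_3 - 1) = 1 + (44577711/436858450)*d + (16187788119/845851768804)*d^2 + ...; c4 = 44577711/436858450.
S_5 = c4*d/(S_4 - 1) = 1 + (-69272066275/369353242902)*d + ...; c5 = -69272066275/369353242902.

The regular C-fraction coefficients are [-11/1029, -37/21, 475/777, -131386/369075, 44577711/436858450, -69272066275/369353242902].


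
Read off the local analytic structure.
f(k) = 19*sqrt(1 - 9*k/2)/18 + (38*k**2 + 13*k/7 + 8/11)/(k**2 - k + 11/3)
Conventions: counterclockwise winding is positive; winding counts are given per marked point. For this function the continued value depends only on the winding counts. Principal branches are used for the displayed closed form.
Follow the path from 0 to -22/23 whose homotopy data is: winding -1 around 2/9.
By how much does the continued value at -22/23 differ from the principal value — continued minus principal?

The rational part is single-valued and drops out of the difference; each branch term changes only by its own monodromy.
(19/18)*sqrt(1 - k/(2/9)): winding -1 is odd, the square root flips sign, contributing -2*(19/18)*sqrt(1 - (-22/23)/(2/9)) = -2*(19/18)*sqrt(122/23) = -(19/207)*sqrt(2806).
Summing the contributions at k = -22/23 gives -(19/207)*sqrt(2806).

Continued minus principal equals -(19/207)*sqrt(2806).


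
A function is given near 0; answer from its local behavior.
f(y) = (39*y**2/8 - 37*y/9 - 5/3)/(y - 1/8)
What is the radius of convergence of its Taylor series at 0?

Denominator factor (y - 1/8): pole of order 1 at 1/8, modulus 1/8.
The radius of convergence is the smallest modulus among the singular points: 1/8.

The radius of convergence is 1/8.


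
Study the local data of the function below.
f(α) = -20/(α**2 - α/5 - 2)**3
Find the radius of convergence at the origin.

Denominator factor (α**2 - α/5 - 2)^3: discriminant 201/25, real irrational roots 1/10 + (1/10)*sqrt(201) and 1/10 - (1/10)*sqrt(201); poles of order 3, moduli 1/10 + (1/10)*sqrt(201) and -1/10 + (1/10)*sqrt(201).
The radius of convergence is the smallest modulus among the singular points: -1/10 + (1/10)*sqrt(201).

The radius of convergence is -1/10 + (1/10)*sqrt(201).


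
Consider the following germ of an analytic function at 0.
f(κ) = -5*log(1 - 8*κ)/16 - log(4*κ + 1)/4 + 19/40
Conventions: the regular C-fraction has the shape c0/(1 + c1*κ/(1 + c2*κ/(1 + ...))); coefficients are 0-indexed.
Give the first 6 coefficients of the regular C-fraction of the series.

Taylor coefficients (expand at 0): a_0 = 19/40, a_1 = 3/2, a_2 = 12, a_3 = 48, a_4 = 336, a_5 = 9984/5.
c0 = a_0 = 19/40. Peel one level at a time: if S = 1 + c*κ/S' with S'(0) = 1, then c is the κ-coefficient of S and S' = c*κ/(S - 1).
S_1 = c0/f = 1 + (-60/19)*κ + (-5520/361)*κ^2 + ...; c1 = -60/19.
S_2 = c1*κ/(S_1 - 1) = 1 + (-92/19)*κ + (32)*κ^2 + ...; c2 = -92/19.
S_3 = c2*κ/(S_2 - 1) = 1 + (152/23)*κ + (-1368/529)*κ^2 + ...; c3 = 152/23.
S_4 = c3*κ/(S_3 - 1) = 1 + (9/23)*κ + (53/5)*κ^2 + ...; c4 = 9/23.
S_5 = c4*κ/(S_4 - 1) = 1 + (-1219/45)*κ + ...; c5 = -1219/45.

The regular C-fraction coefficients are [19/40, -60/19, -92/19, 152/23, 9/23, -1219/45].


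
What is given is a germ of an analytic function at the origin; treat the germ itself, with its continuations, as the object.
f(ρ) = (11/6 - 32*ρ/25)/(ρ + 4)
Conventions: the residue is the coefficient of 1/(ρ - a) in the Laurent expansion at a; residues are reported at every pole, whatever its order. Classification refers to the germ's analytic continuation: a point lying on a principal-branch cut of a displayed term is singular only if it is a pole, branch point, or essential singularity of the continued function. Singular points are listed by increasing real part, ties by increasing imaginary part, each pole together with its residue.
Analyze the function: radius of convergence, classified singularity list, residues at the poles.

Denominator factor (ρ + 4): pole of order 1 at -4, modulus 4.
The radius of convergence is the smallest modulus among the singular points: 4.
At the order-1 pole -4 set g(ρ) = (ρ - (-4))*f(ρ) = 11/6 - 32*ρ/25.
Simple pole: residue = g(a) at a = -4, which is 1043/150.

Radius of convergence at 0: 4.
At -4: a pole of order 1; residue 1043/150.


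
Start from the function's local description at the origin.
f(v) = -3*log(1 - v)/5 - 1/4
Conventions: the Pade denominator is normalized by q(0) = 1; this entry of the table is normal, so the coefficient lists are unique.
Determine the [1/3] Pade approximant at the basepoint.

The Pade approximant has numerator coefficients [-1/4, 37371/50960]; denominator coefficients [1, -1359/2548, -51/637, -41/1274].

Taylor coefficients needed (expand at 0): a_0 = -1/4, a_1 = 3/5, a_2 = 3/10, a_3 = 1/5, a_4 = 3/20.
Write the denominator as Q(v) = 1 + q1*v + q2*v^2 + q3*v^3. Requiring Q*f - P = O(v^5) with deg P <= 1 kills the coefficients of v^2..v^4 in Q*f:
  v^2: a_2 + q1*a_1 + q2*a_0 = 0, i.e. 3/10 + (3/5)*q1 + (-1/4)*q2 = 0.
  v^3: a_3 + q1*a_2 + q2*a_1 + q3*a_0 = 0, i.e. 1/5 + (3/10)*q1 + (3/5)*q2 + (-1/4)*q3 = 0.
  v^4: a_4 + q1*a_3 + q2*a_2 + q3*a_1 = 0, i.e. 3/20 + (1/5)*q1 + (3/10)*q2 + (3/5)*q3 = 0.
Solving this linear system: q1 = -1359/2548, q2 = -51/637, q3 = -41/1274.
The numerator is Q*f truncated at degree 1: P0 = a_0 = -1/4; P1 = a_1 + q1*a_0 = 37371/50960.


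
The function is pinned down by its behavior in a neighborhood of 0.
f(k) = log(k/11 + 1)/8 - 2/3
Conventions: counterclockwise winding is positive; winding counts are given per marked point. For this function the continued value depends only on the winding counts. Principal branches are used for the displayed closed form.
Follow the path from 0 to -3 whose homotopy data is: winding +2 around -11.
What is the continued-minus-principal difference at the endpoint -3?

The rational part is single-valued and drops out of the difference; each branch term changes only by its own monodromy.
(1/8)*log(1 - k/(-11)): each positive loop around -11 adds 2*pi*i to the log, so winding +2 contributes (1/8)*(2)*2*pi*i = (1/2)*pi*i.
Summing the contributions at k = -3 gives (1/2)*pi*i.

Continued minus principal equals (1/2)*pi*i.


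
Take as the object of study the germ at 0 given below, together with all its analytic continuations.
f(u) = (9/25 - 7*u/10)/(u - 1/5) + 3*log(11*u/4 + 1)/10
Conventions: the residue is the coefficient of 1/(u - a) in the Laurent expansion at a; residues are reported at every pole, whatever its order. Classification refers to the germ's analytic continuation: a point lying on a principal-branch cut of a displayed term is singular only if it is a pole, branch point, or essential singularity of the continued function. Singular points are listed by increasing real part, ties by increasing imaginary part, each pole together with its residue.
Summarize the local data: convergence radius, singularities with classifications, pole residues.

Denominator factor (u - 1/5): pole of order 1 at 1/5, modulus 1/5.
Branch term (3/10)*log(1 - u/(-4/11)): its argument vanishes at u = -4/11, a logarithmic branch point, modulus 4/11.
The radius of convergence is the smallest modulus among the singular points: 1/5.
The branch term is analytic at 1/5 and contributes nothing to the residue; only the rational part matters.
At the order-1 pole 1/5 set g(u) = (u - (1/5))*(rational part) = 9/25 - 7*u/10.
Simple pole: residue = g(a) at a = 1/5, which is 11/50.
List the singular points by increasing real part (a conjugate pair: the negative imaginary part first).

Radius of convergence at 0: 1/5.
At -4/11: a logarithmic branch point.
At 1/5: a pole of order 1; residue 11/50.


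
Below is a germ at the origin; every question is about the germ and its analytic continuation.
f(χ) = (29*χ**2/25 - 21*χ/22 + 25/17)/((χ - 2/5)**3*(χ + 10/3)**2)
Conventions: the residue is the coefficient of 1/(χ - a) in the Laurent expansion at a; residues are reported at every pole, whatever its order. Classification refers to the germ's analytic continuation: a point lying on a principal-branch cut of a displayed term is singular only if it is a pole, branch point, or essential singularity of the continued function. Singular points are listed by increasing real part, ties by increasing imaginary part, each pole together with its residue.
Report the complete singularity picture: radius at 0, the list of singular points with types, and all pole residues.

Radius of convergence at 0: 2/5.
At -10/3: a pole of order 2; residue -95564025/919525376.
At 2/5: a pole of order 3; residue 95564025/919525376.

Denominator factor (χ + 10/3)^2: pole of order 2 at -10/3, modulus 10/3.
Denominator factor (χ - 2/5)^3: pole of order 3 at 2/5, modulus 2/5.
The radius of convergence is the smallest modulus among the singular points: 2/5.
At the order-2 pole -10/3 set g(χ) = (χ - (-10/3))^2*f(χ) = (29*χ**2/25 - 21*χ/22 + 25/17)/(χ - 2/5)**3.
Order-2 pole: residue = g'(a); g'(-10/3) = -95564025/919525376, so the residue is -95564025/919525376.
At the order-3 pole 2/5 set g(χ) = (χ - (2/5))^3*f(χ) = (29*χ**2/25 - 21*χ/22 + 25/17)/(χ + 10/3)**2.
Order-3 pole: residue = g''(a)/2; g''(2/5) = 95564025/459762688, so the residue is 95564025/919525376.
List the singular points by increasing real part (a conjugate pair: the negative imaginary part first).


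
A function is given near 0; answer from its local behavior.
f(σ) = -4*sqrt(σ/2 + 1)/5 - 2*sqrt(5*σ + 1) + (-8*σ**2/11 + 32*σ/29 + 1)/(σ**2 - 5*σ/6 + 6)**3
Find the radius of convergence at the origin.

The radius of convergence is 1/5.

Denominator factor (σ**2 - 5*σ/6 + 6)^3: discriminant -839/36, complex-conjugate roots (5/12) + ((1/12)*sqrt(839))*i and (5/12) - ((1/12)*sqrt(839))*i; poles of order 3, moduli sqrt(6) and sqrt(6).
Branch term (-2)*sqrt(1 - σ/(-1/5)): its argument vanishes at σ = -1/5, a square-root branch point, modulus 1/5.
Branch term (-4/5)*sqrt(1 - σ/(-2)): its argument vanishes at σ = -2, a square-root branch point, modulus 2.
The radius of convergence is the smallest modulus among the singular points: 1/5.


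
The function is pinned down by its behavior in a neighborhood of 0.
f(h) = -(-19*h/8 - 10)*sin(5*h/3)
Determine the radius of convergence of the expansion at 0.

The radius of convergence is infinite.

The factor -sin(5*h/3) is entire and contributes no finite singular point.
The polynomial part has no poles.
No finite singular points: the Taylor series at 0 converges everywhere.


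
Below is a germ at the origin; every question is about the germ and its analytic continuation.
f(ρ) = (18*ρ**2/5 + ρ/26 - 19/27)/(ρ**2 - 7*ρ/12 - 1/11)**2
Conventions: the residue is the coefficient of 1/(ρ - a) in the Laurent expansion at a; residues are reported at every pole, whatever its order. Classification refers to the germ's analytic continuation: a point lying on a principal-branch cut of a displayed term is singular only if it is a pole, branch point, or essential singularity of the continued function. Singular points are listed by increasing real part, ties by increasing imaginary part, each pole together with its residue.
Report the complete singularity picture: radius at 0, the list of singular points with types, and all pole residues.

Denominator factor (ρ**2 - 7*ρ/12 - 1/11)^2: discriminant 1115/1584, real irrational roots 7/24 + (1/264)*sqrt(12265) and 7/24 - (1/264)*sqrt(12265); poles of order 2, moduli 7/24 + (1/264)*sqrt(12265) and -7/24 + (1/264)*sqrt(12265).
The radius of convergence is the smallest modulus among the singular points: -7/24 + (1/264)*sqrt(12265).
The factor ρ**2 - 7*ρ/12 - 1/11 splits as (ρ - a)(ρ - a') with a = 7/24 - (1/264)*sqrt(12265), a' = 7/24 + (1/264)*sqrt(12265). At the order-2 pole a set g(ρ) = (ρ - a)^2*f(ρ) = [18*ρ**2/5 + ρ/26 - 19/27] / (ρ - a')^2.
Order-2 pole: residue = g'(a); g'(7/24 - (1/264)*sqrt(12265)) = -(2519864/80809625)*sqrt(12265), so the residue is -(2519864/80809625)*sqrt(12265).
The factor ρ**2 - 7*ρ/12 - 1/11 splits as (ρ - a)(ρ - a') with a = 7/24 + (1/264)*sqrt(12265), a' = 7/24 - (1/264)*sqrt(12265). At the order-2 pole a set g(ρ) = (ρ - a)^2*f(ρ) = [18*ρ**2/5 + ρ/26 - 19/27] / (ρ - a')^2.
Order-2 pole: residue = g'(a); g'(7/24 + (1/264)*sqrt(12265)) = (2519864/80809625)*sqrt(12265), so the residue is (2519864/80809625)*sqrt(12265).
List the singular points by increasing real part (a conjugate pair: the negative imaginary part first).

Radius of convergence at 0: -7/24 + (1/264)*sqrt(12265).
At 7/24 - (1/264)*sqrt(12265): a pole of order 2; residue -(2519864/80809625)*sqrt(12265).
At 7/24 + (1/264)*sqrt(12265): a pole of order 2; residue (2519864/80809625)*sqrt(12265).
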